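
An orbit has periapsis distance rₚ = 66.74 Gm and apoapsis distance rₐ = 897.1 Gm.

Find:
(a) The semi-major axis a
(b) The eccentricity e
rₚ = 66.74 Gm = 6.674 × 10^10 m
rₐ = 897.1 Gm = 8.971 × 10^11 m
(a) a = (rₚ + rₐ)/2 = 4.8192 × 10^11 m ≈ 481.9 Gm
(b) e = (rₐ − rₚ)/(rₐ + rₚ) = (8.3036 × 10^11) / (9.6384 × 10^11) = 0.861512

Final answer:
(a) a = 481.9 Gm
(b) e = 0.8615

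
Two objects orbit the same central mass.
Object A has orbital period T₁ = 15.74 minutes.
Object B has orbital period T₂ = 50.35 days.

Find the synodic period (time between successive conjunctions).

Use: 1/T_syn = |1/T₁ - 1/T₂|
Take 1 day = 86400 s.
T₁ = 15.74 minutes = 944.4 s
T₂ = 50.35 days = 4.35024 × 10^6 s
1/T₁ = 0.00105887 s⁻¹
1/T₂ = 2.29872 × 10^-7 s⁻¹
|1/T₁ − 1/T₂| = 0.00105864 s⁻¹
T_syn = 1 / |1/T₁ − 1/T₂| = 944.605 s ≈ 15.74 minutes

Final answer: T_syn = 15.74 minutes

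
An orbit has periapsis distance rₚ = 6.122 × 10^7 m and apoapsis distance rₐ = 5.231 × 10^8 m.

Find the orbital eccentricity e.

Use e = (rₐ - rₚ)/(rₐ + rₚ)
rₚ = 6.122 × 10^7 m
rₐ = 5.231 × 10^8 m
rₐ − rₚ = 4.6188 × 10^8 m
rₐ + rₚ = 5.8432 × 10^8 m
e = (rₐ − rₚ)/(rₐ + rₚ) = 0.790457

Final answer: e = 0.7905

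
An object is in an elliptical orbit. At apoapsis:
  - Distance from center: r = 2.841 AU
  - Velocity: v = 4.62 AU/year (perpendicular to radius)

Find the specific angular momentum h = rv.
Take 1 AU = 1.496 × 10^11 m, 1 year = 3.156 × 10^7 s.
r = 2.841 AU = 4.25014 × 10^11 m
v = 4.62 AU/year = 21899.6 m/s
h = rv = 4.25014 × 10^11 × 21899.6 = 9.30764 × 10^15 m²/s ≈ 9.308 × 10^15 m²/s

Final answer: h = 9.308 × 10^15 m²/s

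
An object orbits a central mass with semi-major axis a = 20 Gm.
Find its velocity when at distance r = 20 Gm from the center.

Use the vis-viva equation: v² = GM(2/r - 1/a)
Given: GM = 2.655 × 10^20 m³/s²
a = 20 Gm = 2 × 10^10 m
r = 20 Gm = 2 × 10^10 m
GM = 2.655 × 10^20 m³/s²
2/r − 1/a = 1 × 10^-10 − 5 × 10^-11 = 5 × 10^-11 m⁻¹
v² = GM (2/r − 1/a) = 1.3275 × 10^10 m²/s²
v = 115217 m/s ≈ 115.2 km/s

Final answer: 115.2 km/s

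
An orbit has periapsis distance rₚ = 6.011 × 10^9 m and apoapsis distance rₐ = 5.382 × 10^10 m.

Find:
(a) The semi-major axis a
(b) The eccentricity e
rₚ = 6.011 × 10^9 m
rₐ = 5.382 × 10^10 m
(a) a = (rₚ + rₐ)/2 = 2.99155 × 10^10 m ≈ 2.992 × 10^10 m
(b) e = (rₐ − rₚ)/(rₐ + rₚ) = (4.7809 × 10^10) / (5.9831 × 10^10) = 0.799067

Final answer:
(a) a = 2.992 × 10^10 m
(b) e = 0.7991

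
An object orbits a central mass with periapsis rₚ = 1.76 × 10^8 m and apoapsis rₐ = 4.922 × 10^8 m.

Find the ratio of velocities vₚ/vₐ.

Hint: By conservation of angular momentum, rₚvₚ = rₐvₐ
rₚ = 1.76 × 10^8 m
rₐ = 4.922 × 10^8 m
rₚvₚ = rₐvₐ  ⇒  vₚ/vₐ = rₐ/rₚ
vₚ/vₐ = (4.922 × 10^8) / (1.76 × 10^8) = 2.79659

Final answer: vₚ/vₐ = 2.797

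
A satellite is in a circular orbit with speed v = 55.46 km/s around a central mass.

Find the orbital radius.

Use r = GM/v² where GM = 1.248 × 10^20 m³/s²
v = 55.46 km/s = 55460 m/s
GM = 1.248 × 10^20 m³/s²
v² = 3.07581 × 10^9 m²/s²
r = GM/v² = (1.248 × 10^20) / (3.07581 × 10^9) = 4.05747 × 10^10 m ≈ 4.057 × 10^10 m

Final answer: 4.057 × 10^10 m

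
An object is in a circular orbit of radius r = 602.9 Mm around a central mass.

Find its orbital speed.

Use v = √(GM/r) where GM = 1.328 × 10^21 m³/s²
r = 602.9 Mm = 6.029 × 10^8 m
GM = 1.328 × 10^21 m³/s²
GM/r = (1.328 × 10^21) / (6.029 × 10^8) = 2.20269 × 10^12 m²/s²
v = √(GM/r) = 1.48415 × 10^6 m/s ≈ 1484 km/s

Final answer: 1484 km/s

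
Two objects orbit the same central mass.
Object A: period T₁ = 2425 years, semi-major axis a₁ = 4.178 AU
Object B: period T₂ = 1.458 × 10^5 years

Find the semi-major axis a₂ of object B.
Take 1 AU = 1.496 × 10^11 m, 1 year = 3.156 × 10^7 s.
T₁ = 2425 years = 7.6533 × 10^10 s
T₂ = 1.458 × 10^5 years = 4.60145 × 10^12 s
a₁ = 4.178 AU = 6.25029 × 10^11 m
Kepler's third law: (T₂/T₁)² = (a₂/a₁)³  ⇒  a₂ = a₁ (T₂/T₁)^(2/3)
T₂/T₁ = 60.1237
(T₂/T₁)^(2/3) = 15.3472
a₂ = 6.25029 × 10^11 m × 15.3472 = 9.59247 × 10^12 m ≈ 64.12 AU

Final answer: a₂ = 64.12 AU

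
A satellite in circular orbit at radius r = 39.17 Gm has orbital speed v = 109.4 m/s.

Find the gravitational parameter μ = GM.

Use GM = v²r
r = 39.17 Gm = 3.917 × 10^10 m
v = 109.4 m/s
v² = 11968.4 m²/s²
GM = v²r = 11968.4 × 3.917 × 10^10 = 4.68801 × 10^14 m³/s²
GM ≈ 4.688 × 10^14 m³/s²

Final answer: GM = 4.688 × 10^14 m³/s²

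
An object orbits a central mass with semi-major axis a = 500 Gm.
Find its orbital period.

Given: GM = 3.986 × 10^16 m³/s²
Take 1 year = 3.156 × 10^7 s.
a = 500 Gm = 5 × 10^11 m
GM = 3.986 × 10^16 m³/s²
a³ = 1.25 × 10^35 m³
T = 2π √(a³/GM) = 2π √((1.25 × 10^35) / (3.986 × 10^16)) = 2π × 1.77087 × 10^9 s
T = 1.11267 × 10^10 s ≈ 352.6 years

Final answer: 352.6 years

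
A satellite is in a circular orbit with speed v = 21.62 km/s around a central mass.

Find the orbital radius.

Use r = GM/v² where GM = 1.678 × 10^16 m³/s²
v = 21.62 km/s = 21620 m/s
GM = 1.678 × 10^16 m³/s²
v² = 4.67424 × 10^8 m²/s²
r = GM/v² = (1.678 × 10^16) / (4.67424 × 10^8) = 3.58989 × 10^7 m ≈ 35.9 Mm

Final answer: 35.9 Mm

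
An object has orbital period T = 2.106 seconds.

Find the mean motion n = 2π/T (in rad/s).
T = 2.106 seconds
n = 2π / 2.106 s = 2.98347 rad/s ≈ 2.983 rad/s

Final answer: n = 2.983 rad/s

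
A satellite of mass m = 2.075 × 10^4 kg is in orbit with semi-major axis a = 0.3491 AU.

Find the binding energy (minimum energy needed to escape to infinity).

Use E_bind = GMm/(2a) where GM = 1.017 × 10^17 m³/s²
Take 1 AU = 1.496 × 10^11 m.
a = 0.3491 AU = 5.22254 × 10^10 m
GM = 1.017 × 10^17 m³/s²
m = 2.075 × 10^4 kg
GMm = 1.017 × 10^17 × 20750 = 2.11027 × 10^21 m³·kg/s²
2a = 1.04451 × 10^11 m
E_bind = GMm/(2a) = 2.02035 × 10^10 J ≈ 20.2 GJ

Final answer: 20.2 GJ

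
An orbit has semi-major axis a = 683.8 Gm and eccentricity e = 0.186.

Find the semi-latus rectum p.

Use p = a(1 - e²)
a = 683.8 Gm = 6.838 × 10^11 m
e = 0.186,  e² = 0.034596,  1 − e² = 0.965404
p = a(1 − e²) = 6.838 × 10^11 m × 0.965404 = 6.60143 × 10^11 m ≈ 660.1 Gm

Final answer: p = 660.1 Gm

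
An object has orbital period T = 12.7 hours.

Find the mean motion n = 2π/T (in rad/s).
T = 12.7 hours = 45720 s
n = 2π / 45720 s = 0.000137428 rad/s ≈ 0.0001374 rad/s

Final answer: n = 0.0001374 rad/s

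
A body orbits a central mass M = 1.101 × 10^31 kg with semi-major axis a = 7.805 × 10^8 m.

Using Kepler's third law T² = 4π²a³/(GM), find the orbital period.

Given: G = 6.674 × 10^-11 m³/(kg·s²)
M = 1.101 × 10^31 kg
GM = G × M = 6.674 × 10^-11 × 1.101 × 10^31 = 7.34807 × 10^20 m³/s²
a = 7.805 × 10^8 m
a³ = 4.75465 × 10^26 m³
T = 2π √(a³/GM) = 2π √((4.75465 × 10^26) / (7.34807 × 10^20)) = 2π × 804.401 s
T = 5054.2 s ≈ 1.404 hours

Final answer: 1.404 hours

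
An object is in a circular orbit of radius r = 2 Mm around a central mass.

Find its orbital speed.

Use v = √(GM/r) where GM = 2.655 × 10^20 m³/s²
r = 2 Mm = 2 × 10^6 m
GM = 2.655 × 10^20 m³/s²
GM/r = (2.655 × 10^20) / (2 × 10^6) = 1.3275 × 10^14 m²/s²
v = √(GM/r) = 1.15217 × 10^7 m/s ≈ 1.152 × 10^4 km/s

Final answer: 1.152 × 10^4 km/s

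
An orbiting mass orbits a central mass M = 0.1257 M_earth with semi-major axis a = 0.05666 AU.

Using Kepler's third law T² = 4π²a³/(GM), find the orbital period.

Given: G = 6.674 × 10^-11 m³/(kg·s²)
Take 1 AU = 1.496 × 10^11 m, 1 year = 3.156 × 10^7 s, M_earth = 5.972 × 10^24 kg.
M = 0.1257 M_earth = 7.5068 × 10^23 kg
GM = G × M = 6.674 × 10^-11 × 7.5068 × 10^23 = 5.01004 × 10^13 m³/s²
a = 0.05666 AU = 8.47634 × 10^9 m
a³ = 6.0901 × 10^29 m³
T = 2π √(a³/GM) = 2π √((6.0901 × 10^29) / (5.01004 × 10^13)) = 2π × 1.10253 × 10^8 s
T = 6.92742 × 10^8 s ≈ 21.95 years

Final answer: 21.95 years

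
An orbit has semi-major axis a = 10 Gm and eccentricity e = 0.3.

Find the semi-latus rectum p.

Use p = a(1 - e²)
a = 10 Gm = 1 × 10^10 m
e = 0.3,  e² = 0.09,  1 − e² = 0.91
p = a(1 − e²) = 1 × 10^10 m × 0.91 = 9.1 × 10^9 m ≈ 9.1 Gm

Final answer: p = 9.1 Gm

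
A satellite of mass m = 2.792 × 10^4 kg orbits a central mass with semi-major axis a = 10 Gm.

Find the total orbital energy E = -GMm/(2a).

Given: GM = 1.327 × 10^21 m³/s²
a = 10 Gm = 1 × 10^10 m
GM = 1.327 × 10^21 m³/s²
2a = 2 × 10^10 m
GMm = 1.327 × 10^21 × 27920 = 3.70498 × 10^25 m³·kg/s²
E = −GMm/(2a) = -1.85249 × 10^15 J ≈ -1.852 PJ

Final answer: -1.852 PJ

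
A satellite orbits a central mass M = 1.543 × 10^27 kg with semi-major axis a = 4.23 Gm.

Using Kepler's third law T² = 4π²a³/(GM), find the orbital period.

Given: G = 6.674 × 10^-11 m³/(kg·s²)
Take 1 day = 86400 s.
M = 1.543 × 10^27 kg
GM = G × M = 6.674 × 10^-11 × 1.543 × 10^27 = 1.0298 × 10^17 m³/s²
a = 4.23 Gm = 4.23 × 10^9 m
a³ = 7.5687 × 10^28 m³
T = 2π √(a³/GM) = 2π √((7.5687 × 10^28) / (1.0298 × 10^17)) = 2π × 857303 s
T = 5.3866 × 10^6 s ≈ 62.34 days

Final answer: 62.34 days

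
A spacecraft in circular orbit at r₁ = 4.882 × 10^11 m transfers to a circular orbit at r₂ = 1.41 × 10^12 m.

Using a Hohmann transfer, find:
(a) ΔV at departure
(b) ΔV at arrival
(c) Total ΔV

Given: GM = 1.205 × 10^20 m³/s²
r₁ = 4.882 × 10^11 m
r₂ = 1.41 × 10^12 m
GM = 1.205 × 10^20 m³/s²
Transfer ellipse: a_t = (r₁ + r₂)/2 = 9.491 × 10^11 m
Circular speed at r₁: v₁ = √(GM/r₁) = 15710.7 m/s
Transfer speed at r₁ (periapsis): v₁ₜ = √(GM(2/r₁ − 1/a_t)) = 19149.1 m/s
(a) ΔV₁ = v₁ₜ − v₁ = 3438.43 m/s ≈ 3.438 km/s
Circular speed at r₂: v₂ = √(GM/r₂) = 9244.51 m/s
Transfer speed at r₂ (apoapsis): v₂ₜ = √(GM(2/r₂ − 1/a_t)) = 6630.2 m/s
(b) ΔV₂ = v₂ − v₂ₜ = 2614.31 m/s ≈ 2.614 km/s
(c) ΔV_total = ΔV₁ + ΔV₂ = 6052.73 m/s ≈ 6.053 km/s

Final answer:
(a) ΔV₁ = 3.438 km/s
(b) ΔV₂ = 2.614 km/s
(c) ΔV_total = 6.053 km/s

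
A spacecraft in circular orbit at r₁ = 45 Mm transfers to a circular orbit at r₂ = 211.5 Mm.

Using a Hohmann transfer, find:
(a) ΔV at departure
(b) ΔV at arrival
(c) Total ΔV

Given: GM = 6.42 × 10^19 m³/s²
r₁ = 45 Mm = 4.5 × 10^7 m
r₂ = 211.5 Mm = 2.115 × 10^8 m
GM = 6.42 × 10^19 m³/s²
Transfer ellipse: a_t = (r₁ + r₂)/2 = 1.2825 × 10^8 m
Circular speed at r₁: v₁ = √(GM/r₁) = 1.19443 × 10^6 m/s
Transfer speed at r₁ (periapsis): v₁ₜ = √(GM(2/r₁ − 1/a_t)) = 1.53387 × 10^6 m/s
(a) ΔV₁ = v₁ₜ − v₁ = 339436 m/s ≈ 339.4 km/s
Circular speed at r₂: v₂ = √(GM/r₂) = 550950 m/s
Transfer speed at r₂ (apoapsis): v₂ₜ = √(GM(2/r₂ − 1/a_t)) = 326355 m/s
(b) ΔV₂ = v₂ − v₂ₜ = 224595 m/s ≈ 224.6 km/s
(c) ΔV_total = ΔV₁ + ΔV₂ = 564031 m/s ≈ 564 km/s

Final answer:
(a) ΔV₁ = 339.4 km/s
(b) ΔV₂ = 224.6 km/s
(c) ΔV_total = 564 km/s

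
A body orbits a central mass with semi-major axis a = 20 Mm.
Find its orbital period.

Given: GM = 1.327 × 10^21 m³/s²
a = 20 Mm = 2 × 10^7 m
GM = 1.327 × 10^21 m³/s²
a³ = 8 × 10^21 m³
T = 2π √(a³/GM) = 2π √((8 × 10^21) / (1.327 × 10^21)) = 2π × 2.45533 s
T = 15.4273 s ≈ 15.43 seconds

Final answer: 15.43 seconds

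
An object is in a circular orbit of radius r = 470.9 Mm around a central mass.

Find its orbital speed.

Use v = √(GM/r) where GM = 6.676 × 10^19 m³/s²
r = 470.9 Mm = 4.709 × 10^8 m
GM = 6.676 × 10^19 m³/s²
GM/r = (6.676 × 10^19) / (4.709 × 10^8) = 1.41771 × 10^11 m²/s²
v = √(GM/r) = 376525 m/s ≈ 376.5 km/s

Final answer: 376.5 km/s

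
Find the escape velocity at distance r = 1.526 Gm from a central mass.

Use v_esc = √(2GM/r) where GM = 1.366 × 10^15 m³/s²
r = 1.526 Gm = 1.526 × 10^9 m
GM = 1.366 × 10^15 m³/s²
2GM/r = 2 × (1.366 × 10^15) / (1.526 × 10^9) = 1.7903 × 10^6 m²/s²
v_esc = √(2GM/r) = 1338.02 m/s ≈ 1.338 km/s

Final answer: 1.338 km/s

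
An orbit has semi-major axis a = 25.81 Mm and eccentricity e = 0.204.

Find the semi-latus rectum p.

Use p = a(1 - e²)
a = 25.81 Mm = 2.581 × 10^7 m
e = 0.204,  e² = 0.041616,  1 − e² = 0.958384
p = a(1 − e²) = 2.581 × 10^7 m × 0.958384 = 2.47359 × 10^7 m ≈ 24.74 Mm

Final answer: p = 24.74 Mm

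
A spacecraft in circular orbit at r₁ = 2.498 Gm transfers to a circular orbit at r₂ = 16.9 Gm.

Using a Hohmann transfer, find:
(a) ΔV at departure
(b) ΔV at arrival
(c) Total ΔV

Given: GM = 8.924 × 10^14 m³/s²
r₁ = 2.498 Gm = 2.498 × 10^9 m
r₂ = 16.9 Gm = 1.69 × 10^10 m
GM = 8.924 × 10^14 m³/s²
Transfer ellipse: a_t = (r₁ + r₂)/2 = 9.699 × 10^9 m
Circular speed at r₁: v₁ = √(GM/r₁) = 597.7 m/s
Transfer speed at r₁ (periapsis): v₁ₜ = √(GM(2/r₁ − 1/a_t)) = 788.975 m/s
(a) ΔV₁ = v₁ₜ − v₁ = 191.275 m/s ≈ 191.3 m/s
Circular speed at r₂: v₂ = √(GM/r₂) = 229.793 m/s
Transfer speed at r₂ (apoapsis): v₂ₜ = √(GM(2/r₂ − 1/a_t)) = 116.619 m/s
(b) ΔV₂ = v₂ − v₂ₜ = 113.174 m/s ≈ 113.2 m/s
(c) ΔV_total = ΔV₁ + ΔV₂ = 304.449 m/s ≈ 304.4 m/s

Final answer:
(a) ΔV₁ = 191.3 m/s
(b) ΔV₂ = 113.2 m/s
(c) ΔV_total = 304.4 m/s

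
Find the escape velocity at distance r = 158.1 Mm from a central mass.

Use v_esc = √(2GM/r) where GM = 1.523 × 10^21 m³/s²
r = 158.1 Mm = 1.581 × 10^8 m
GM = 1.523 × 10^21 m³/s²
2GM/r = 2 × (1.523 × 10^21) / (1.581 × 10^8) = 1.92663 × 10^13 m²/s²
v_esc = √(2GM/r) = 4.38934 × 10^6 m/s ≈ 4389 km/s

Final answer: 4389 km/s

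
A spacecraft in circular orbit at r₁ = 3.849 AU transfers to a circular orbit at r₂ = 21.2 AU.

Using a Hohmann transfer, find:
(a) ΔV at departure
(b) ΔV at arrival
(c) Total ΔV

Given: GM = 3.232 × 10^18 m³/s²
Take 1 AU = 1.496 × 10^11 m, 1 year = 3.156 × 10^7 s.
r₁ = 3.849 AU = 5.7581 × 10^11 m
r₂ = 21.2 AU = 3.17152 × 10^12 m
GM = 3.232 × 10^18 m³/s²
Transfer ellipse: a_t = (r₁ + r₂)/2 = 1.87367 × 10^12 m
Circular speed at r₁: v₁ = √(GM/r₁) = 2369.17 m/s
Transfer speed at r₁ (periapsis): v₁ₜ = √(GM(2/r₁ − 1/a_t)) = 3082.36 m/s
(a) ΔV₁ = v₁ₜ − v₁ = 713.194 m/s ≈ 0.1505 AU/year
Circular speed at r₂: v₂ = √(GM/r₂) = 1009.49 m/s
Transfer speed at r₂ (apoapsis): v₂ₜ = √(GM(2/r₂ − 1/a_t)) = 559.623 m/s
(b) ΔV₂ = v₂ − v₂ₜ = 449.867 m/s ≈ 449.9 m/s
(c) ΔV_total = ΔV₁ + ΔV₂ = 1163.06 m/s ≈ 0.2454 AU/year

Final answer:
(a) ΔV₁ = 0.1505 AU/year
(b) ΔV₂ = 449.9 m/s
(c) ΔV_total = 0.2454 AU/year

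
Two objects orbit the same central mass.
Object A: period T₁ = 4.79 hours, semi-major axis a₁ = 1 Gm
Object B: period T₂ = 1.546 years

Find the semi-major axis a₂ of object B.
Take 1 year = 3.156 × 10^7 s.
T₁ = 4.79 hours = 17244 s
T₂ = 1.546 years = 4.87918 × 10^7 s
a₁ = 1 Gm = 1 × 10^9 m
Kepler's third law: (T₂/T₁)² = (a₂/a₁)³  ⇒  a₂ = a₁ (T₂/T₁)^(2/3)
T₂/T₁ = 2829.49
(T₂/T₁)^(2/3) = 200.05
a₂ = 1 × 10^9 m × 200.05 = 2.0005 × 10^11 m ≈ 200.1 Gm

Final answer: a₂ = 200.1 Gm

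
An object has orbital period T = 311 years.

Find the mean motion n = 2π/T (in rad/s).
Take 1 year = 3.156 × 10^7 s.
T = 311 years = 9.81516 × 10^9 s
n = 2π / (9.81516 × 10^9 s) = 6.40151 × 10^-10 rad/s ≈ 6.402 × 10^-10 rad/s

Final answer: n = 6.402 × 10^-10 rad/s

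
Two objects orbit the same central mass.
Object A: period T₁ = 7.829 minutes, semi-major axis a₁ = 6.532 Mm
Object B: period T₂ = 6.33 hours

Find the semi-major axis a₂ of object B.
T₁ = 7.829 minutes = 469.74 s
T₂ = 6.33 hours = 22788 s
a₁ = 6.532 Mm = 6.532 × 10^6 m
Kepler's third law: (T₂/T₁)² = (a₂/a₁)³  ⇒  a₂ = a₁ (T₂/T₁)^(2/3)
T₂/T₁ = 48.5119
(T₂/T₁)^(2/3) = 13.3015
a₂ = 6.532 × 10^6 m × 13.3015 = 8.68851 × 10^7 m ≈ 86.89 Mm

Final answer: a₂ = 86.89 Mm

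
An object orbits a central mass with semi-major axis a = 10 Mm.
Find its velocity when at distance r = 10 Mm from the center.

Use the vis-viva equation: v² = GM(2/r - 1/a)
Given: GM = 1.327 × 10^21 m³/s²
a = 10 Mm = 1 × 10^7 m
r = 10 Mm = 1 × 10^7 m
GM = 1.327 × 10^21 m³/s²
2/r − 1/a = 2 × 10^-7 − 1 × 10^-7 = 1 × 10^-7 m⁻¹
v² = GM (2/r − 1/a) = 1.327 × 10^14 m²/s²
v = 1.15195 × 10^7 m/s ≈ 1.152 × 10^4 km/s

Final answer: 1.152 × 10^4 km/s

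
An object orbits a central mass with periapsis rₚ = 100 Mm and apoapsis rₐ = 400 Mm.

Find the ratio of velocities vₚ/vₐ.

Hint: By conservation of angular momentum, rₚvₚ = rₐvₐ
rₚ = 100 Mm = 1 × 10^8 m
rₐ = 400 Mm = 4 × 10^8 m
rₚvₚ = rₐvₐ  ⇒  vₚ/vₐ = rₐ/rₚ
vₚ/vₐ = (4 × 10^8) / (1 × 10^8) = 4

Final answer: vₚ/vₐ = 4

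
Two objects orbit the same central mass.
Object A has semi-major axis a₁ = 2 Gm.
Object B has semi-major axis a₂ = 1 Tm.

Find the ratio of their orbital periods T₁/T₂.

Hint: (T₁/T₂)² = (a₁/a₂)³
a₁ = 2 Gm = 2 × 10^9 m
a₂ = 1 Tm = 1 × 10^12 m
a₁/a₂ = 0.002
T₁/T₂ = (a₁/a₂)^(3/2) = (0.002)^1.5 = 8.94427 × 10^-5

Final answer: T₁/T₂ = 8.944 × 10^-5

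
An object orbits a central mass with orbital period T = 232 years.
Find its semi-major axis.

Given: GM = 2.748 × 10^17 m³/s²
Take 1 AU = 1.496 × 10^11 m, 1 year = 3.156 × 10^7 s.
T = 232 years = 7.32192 × 10^9 s
GM = 2.748 × 10^17 m³/s²
Kepler's third law: a³ = GM T² / (4π²)
T² = 5.36105 × 10^19 s²
a³ = (2.748 × 10^17) × (5.36105 × 10^19) / (4π²) = 3.7317 × 10^35 m³
a = (a³)^(1/3) = 7.1995 × 10^11 m ≈ 4.812 AU

Final answer: 4.812 AU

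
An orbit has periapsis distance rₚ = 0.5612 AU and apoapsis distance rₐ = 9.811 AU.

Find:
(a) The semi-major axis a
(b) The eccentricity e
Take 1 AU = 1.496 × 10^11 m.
rₚ = 0.5612 AU = 8.39555 × 10^10 m
rₐ = 9.811 AU = 1.46773 × 10^12 m
(a) a = (rₚ + rₐ)/2 = 7.75841 × 10^11 m ≈ 5.186 AU
(b) e = (rₐ − rₚ)/(rₐ + rₚ) = (1.38377 × 10^12) / (1.55168 × 10^12) = 0.891788

Final answer:
(a) a = 5.186 AU
(b) e = 0.8918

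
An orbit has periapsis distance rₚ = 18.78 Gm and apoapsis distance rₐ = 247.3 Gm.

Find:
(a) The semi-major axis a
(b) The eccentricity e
rₚ = 18.78 Gm = 1.878 × 10^10 m
rₐ = 247.3 Gm = 2.473 × 10^11 m
(a) a = (rₚ + rₐ)/2 = 1.3304 × 10^11 m ≈ 133 Gm
(b) e = (rₐ − rₚ)/(rₐ + rₚ) = (2.2852 × 10^11) / (2.6608 × 10^11) = 0.858839

Final answer:
(a) a = 133 Gm
(b) e = 0.8588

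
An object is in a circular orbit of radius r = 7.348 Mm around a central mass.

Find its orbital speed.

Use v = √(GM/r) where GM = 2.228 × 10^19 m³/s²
r = 7.348 Mm = 7.348 × 10^6 m
GM = 2.228 × 10^19 m³/s²
GM/r = (2.228 × 10^19) / (7.348 × 10^6) = 3.03212 × 10^12 m²/s²
v = √(GM/r) = 1.7413 × 10^6 m/s ≈ 1741 km/s

Final answer: 1741 km/s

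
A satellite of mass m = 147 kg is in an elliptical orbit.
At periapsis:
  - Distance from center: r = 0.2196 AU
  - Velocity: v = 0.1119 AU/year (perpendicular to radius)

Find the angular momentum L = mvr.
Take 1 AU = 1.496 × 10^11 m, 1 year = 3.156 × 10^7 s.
r = 0.2196 AU = 3.28522 × 10^10 m
v = 0.1119 AU/year = 530.426 m/s
vr = 530.426 × 3.28522 × 10^10 = 1.74256 × 10^13 m²/s
L = m × vr = 147 × 1.74256 × 10^13 = 2.56157 × 10^15 kg·m²/s ≈ 2.562 × 10^15 kg·m²/s

Final answer: L = 2.562 × 10^15 kg·m²/s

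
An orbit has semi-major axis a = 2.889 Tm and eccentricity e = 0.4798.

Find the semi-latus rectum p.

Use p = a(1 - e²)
a = 2.889 Tm = 2.889 × 10^12 m
e = 0.4798,  e² = 0.230208,  1 − e² = 0.769792
p = a(1 − e²) = 2.889 × 10^12 m × 0.769792 = 2.22393 × 10^12 m ≈ 2.224 Tm

Final answer: p = 2.224 Tm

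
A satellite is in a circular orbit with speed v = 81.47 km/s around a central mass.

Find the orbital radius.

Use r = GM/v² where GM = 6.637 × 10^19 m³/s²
v = 81.47 km/s = 81470 m/s
GM = 6.637 × 10^19 m³/s²
v² = 6.63736 × 10^9 m²/s²
r = GM/v² = (6.637 × 10^19) / (6.63736 × 10^9) = 9.99946 × 10^9 m ≈ 9.999 Gm

Final answer: 9.999 Gm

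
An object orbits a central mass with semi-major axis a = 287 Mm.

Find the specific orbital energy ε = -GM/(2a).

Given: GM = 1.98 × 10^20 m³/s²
a = 287 Mm = 2.87 × 10^8 m
GM = 1.98 × 10^20 m³/s²
2a = 5.74 × 10^8 m
ε = −GM/(2a) = -3.44948 × 10^11 J/kg ≈ -344.9 GJ/kg

Final answer: -344.9 GJ/kg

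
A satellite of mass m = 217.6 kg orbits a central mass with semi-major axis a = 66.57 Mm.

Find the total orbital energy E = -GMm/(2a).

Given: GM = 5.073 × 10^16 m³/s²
a = 66.57 Mm = 6.657 × 10^7 m
GM = 5.073 × 10^16 m³/s²
2a = 1.3314 × 10^8 m
GMm = 5.073 × 10^16 × 217.6 = 1.10388 × 10^19 m³·kg/s²
E = −GMm/(2a) = -8.29116 × 10^10 J ≈ -82.91 GJ

Final answer: -82.91 GJ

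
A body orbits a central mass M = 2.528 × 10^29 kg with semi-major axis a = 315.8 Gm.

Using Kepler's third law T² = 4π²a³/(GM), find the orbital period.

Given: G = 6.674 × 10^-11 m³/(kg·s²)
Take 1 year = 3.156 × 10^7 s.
M = 2.528 × 10^29 kg
GM = G × M = 6.674 × 10^-11 × 2.528 × 10^29 = 1.68719 × 10^19 m³/s²
a = 315.8 Gm = 3.158 × 10^11 m
a³ = 3.14946 × 10^34 m³
T = 2π √(a³/GM) = 2π √((3.14946 × 10^34) / (1.68719 × 10^19)) = 2π × 4.32053 × 10^7 s
T = 2.71467 × 10^8 s ≈ 8.602 years

Final answer: 8.602 years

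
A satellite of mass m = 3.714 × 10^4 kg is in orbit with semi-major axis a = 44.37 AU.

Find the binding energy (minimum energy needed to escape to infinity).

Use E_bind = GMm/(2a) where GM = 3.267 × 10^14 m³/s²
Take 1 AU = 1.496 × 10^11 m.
a = 44.37 AU = 6.63775 × 10^12 m
GM = 3.267 × 10^14 m³/s²
m = 3.714 × 10^4 kg
GMm = 3.267 × 10^14 × 37140 = 1.21336 × 10^19 m³·kg/s²
2a = 1.32755 × 10^13 m
E_bind = GMm/(2a) = 913987 J ≈ 914 kJ

Final answer: 914 kJ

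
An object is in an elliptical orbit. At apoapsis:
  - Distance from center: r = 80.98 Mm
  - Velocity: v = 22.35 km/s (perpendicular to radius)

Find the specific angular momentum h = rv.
r = 80.98 Mm = 8.098 × 10^7 m
v = 22.35 km/s = 22350 m/s
h = rv = 8.098 × 10^7 × 22350 = 1.8099 × 10^12 m²/s ≈ 1.81 × 10^12 m²/s

Final answer: h = 1.81 × 10^12 m²/s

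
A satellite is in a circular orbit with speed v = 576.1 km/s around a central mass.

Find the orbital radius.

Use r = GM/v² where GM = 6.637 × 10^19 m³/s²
v = 576.1 km/s = 576100 m/s
GM = 6.637 × 10^19 m³/s²
v² = 3.31891 × 10^11 m²/s²
r = GM/v² = (6.637 × 10^19) / (3.31891 × 10^11) = 1.99975 × 10^8 m ≈ 200 Mm

Final answer: 200 Mm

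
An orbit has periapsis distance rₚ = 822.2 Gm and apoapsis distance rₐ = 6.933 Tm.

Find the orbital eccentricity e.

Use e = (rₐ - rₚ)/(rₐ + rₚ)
rₚ = 822.2 Gm = 8.222 × 10^11 m
rₐ = 6.933 Tm = 6.933 × 10^12 m
rₐ − rₚ = 6.1108 × 10^12 m
rₐ + rₚ = 7.7552 × 10^12 m
e = (rₐ − rₚ)/(rₐ + rₚ) = 0.787962

Final answer: e = 0.788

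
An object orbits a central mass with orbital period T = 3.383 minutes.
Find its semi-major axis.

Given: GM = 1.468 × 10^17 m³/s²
T = 3.383 minutes = 202.98 s
GM = 1.468 × 10^17 m³/s²
Kepler's third law: a³ = GM T² / (4π²)
T² = 41200.9 s²
a³ = (1.468 × 10^17) × 41200.9 / (4π²) = 1.53205 × 10^20 m³
a = (a³)^(1/3) = 5.35087 × 10^6 m ≈ 5.351 Mm

Final answer: 5.351 Mm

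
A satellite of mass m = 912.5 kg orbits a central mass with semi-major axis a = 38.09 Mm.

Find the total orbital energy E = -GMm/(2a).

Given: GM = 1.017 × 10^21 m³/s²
a = 38.09 Mm = 3.809 × 10^7 m
GM = 1.017 × 10^21 m³/s²
2a = 7.618 × 10^7 m
GMm = 1.017 × 10^21 × 912.5 = 9.28012 × 10^23 m³·kg/s²
E = −GMm/(2a) = -1.21818 × 10^16 J ≈ -12.18 PJ

Final answer: -12.18 PJ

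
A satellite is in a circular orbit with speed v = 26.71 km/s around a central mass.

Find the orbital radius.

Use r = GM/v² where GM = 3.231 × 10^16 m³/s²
v = 26.71 km/s = 26710 m/s
GM = 3.231 × 10^16 m³/s²
v² = 7.13424 × 10^8 m²/s²
r = GM/v² = (3.231 × 10^16) / (7.13424 × 10^8) = 4.52886 × 10^7 m ≈ 45.29 Mm

Final answer: 45.29 Mm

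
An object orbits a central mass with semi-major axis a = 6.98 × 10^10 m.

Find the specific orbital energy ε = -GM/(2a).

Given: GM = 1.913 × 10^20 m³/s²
a = 6.98 × 10^10 m
GM = 1.913 × 10^20 m³/s²
2a = 1.396 × 10^11 m
ε = −GM/(2a) = -1.37034 × 10^9 J/kg ≈ -1.37 GJ/kg

Final answer: -1.37 GJ/kg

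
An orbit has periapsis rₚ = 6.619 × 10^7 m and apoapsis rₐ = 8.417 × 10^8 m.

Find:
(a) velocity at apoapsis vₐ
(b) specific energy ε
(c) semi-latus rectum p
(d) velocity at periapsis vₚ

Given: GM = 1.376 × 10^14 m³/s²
rₚ = 6.619 × 10^7 m
rₐ = 8.417 × 10^8 m
GM = 1.376 × 10^14 m³/s²
a = (rₚ + rₐ)/2 = 4.53945 × 10^8 m
e = (rₐ − rₚ)/(rₐ + rₚ) = (7.7551 × 10^8) / (9.0789 × 10^8) = 0.854189
(a) vₐ² = GM (2/rₐ − 1/a) = 1.376 × 10^14 × (2.37614 × 10^-9 − 2.20291 × 10^-9) = 23836.9 m²/s²;  vₐ = 154.392 m/s ≈ 154.4 m/s
(b) 2a = 9.0789 × 10^8 m;  ε = −GM/(2a) = -151560 J/kg ≈ -151.6 kJ/kg
(c) 1 − e² = 0.27036;  p = a(1 − e²) = 4.53945 × 10^8 × 0.27036 = 1.22729 × 10^8 m ≈ 1.227 × 10^8 m
(d) vₚ² = GM (2/rₚ − 1/a) = 1.376 × 10^14 × (3.0216 × 10^-8 − 2.20291 × 10^-9) = 3.85461 × 10^6 m²/s²;  vₚ = 1963.32 m/s ≈ 1.963 km/s

Final answer:
(a) velocity at apoapsis vₐ = 154.4 m/s
(b) specific energy ε = -151.6 kJ/kg
(c) semi-latus rectum p = 1.227 × 10^8 m
(d) velocity at periapsis vₚ = 1.963 km/s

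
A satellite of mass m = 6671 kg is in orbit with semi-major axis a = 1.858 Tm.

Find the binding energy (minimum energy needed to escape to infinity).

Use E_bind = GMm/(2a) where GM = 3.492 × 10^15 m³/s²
a = 1.858 Tm = 1.858 × 10^12 m
GM = 3.492 × 10^15 m³/s²
m = 6671 kg
GMm = 3.492 × 10^15 × 6671 = 2.32951 × 10^19 m³·kg/s²
2a = 3.716 × 10^12 m
E_bind = GMm/(2a) = 6.26887 × 10^6 J ≈ 6.269 MJ

Final answer: 6.269 MJ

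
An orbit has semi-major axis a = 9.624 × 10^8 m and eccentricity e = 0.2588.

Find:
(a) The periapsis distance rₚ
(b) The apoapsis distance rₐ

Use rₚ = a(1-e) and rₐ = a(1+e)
a = 9.624 × 10^8 m
e = 0.2588:  1 − e = 0.7412,  1 + e = 1.2588
(a) rₚ = a(1 − e) = 9.624 × 10^8 m × 0.7412 = 7.13331 × 10^8 m ≈ 7.133 × 10^8 m
(b) rₐ = a(1 + e) = 9.624 × 10^8 m × 1.2588 = 1.21147 × 10^9 m ≈ 1.211 × 10^9 m

Final answer:
(a) rₚ = 7.133 × 10^8 m
(b) rₐ = 1.211 × 10^9 m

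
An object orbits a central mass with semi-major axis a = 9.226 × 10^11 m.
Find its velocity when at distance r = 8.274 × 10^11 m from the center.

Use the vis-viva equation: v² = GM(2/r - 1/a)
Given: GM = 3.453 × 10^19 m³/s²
a = 9.226 × 10^11 m
r = 8.274 × 10^11 m
GM = 3.453 × 10^19 m³/s²
2/r − 1/a = 2.41721 × 10^-12 − 1.08389 × 10^-12 = 1.33332 × 10^-12 m⁻¹
v² = GM (2/r − 1/a) = 4.60394 × 10^7 m²/s²
v = 6785.24 m/s ≈ 6.785 km/s

Final answer: 6.785 km/s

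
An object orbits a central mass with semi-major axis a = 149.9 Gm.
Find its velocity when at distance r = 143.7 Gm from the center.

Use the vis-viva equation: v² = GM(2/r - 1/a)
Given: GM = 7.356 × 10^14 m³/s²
a = 149.9 Gm = 1.499 × 10^11 m
r = 143.7 Gm = 1.437 × 10^11 m
GM = 7.356 × 10^14 m³/s²
2/r − 1/a = 1.39179 × 10^-11 − 6.67111 × 10^-12 = 7.24677 × 10^-12 m⁻¹
v² = GM (2/r − 1/a) = 5330.72 m²/s²
v = 73.0118 m/s ≈ 73.01 m/s

Final answer: 73.01 m/s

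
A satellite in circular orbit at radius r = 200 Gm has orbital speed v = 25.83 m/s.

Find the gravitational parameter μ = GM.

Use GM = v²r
r = 200 Gm = 2 × 10^11 m
v = 25.83 m/s
v² = 667.189 m²/s²
GM = v²r = 667.189 × 2 × 10^11 = 1.33438 × 10^14 m³/s²
GM ≈ 1.334 × 10^14 m³/s²

Final answer: GM = 1.334 × 10^14 m³/s²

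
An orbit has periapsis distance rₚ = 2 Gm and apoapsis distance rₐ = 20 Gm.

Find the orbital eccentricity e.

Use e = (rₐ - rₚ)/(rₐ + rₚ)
rₚ = 2 Gm = 2 × 10^9 m
rₐ = 20 Gm = 2 × 10^10 m
rₐ − rₚ = 1.8 × 10^10 m
rₐ + rₚ = 2.2 × 10^10 m
e = (rₐ − rₚ)/(rₐ + rₚ) = 0.818182

Final answer: e = 0.8182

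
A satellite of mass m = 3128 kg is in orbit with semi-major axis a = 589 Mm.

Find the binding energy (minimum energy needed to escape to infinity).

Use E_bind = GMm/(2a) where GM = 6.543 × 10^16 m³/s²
a = 589 Mm = 5.89 × 10^8 m
GM = 6.543 × 10^16 m³/s²
m = 3128 kg
GMm = 6.543 × 10^16 × 3128 = 2.04665 × 10^20 m³·kg/s²
2a = 1.178 × 10^9 m
E_bind = GMm/(2a) = 1.73739 × 10^11 J ≈ 173.7 GJ

Final answer: 173.7 GJ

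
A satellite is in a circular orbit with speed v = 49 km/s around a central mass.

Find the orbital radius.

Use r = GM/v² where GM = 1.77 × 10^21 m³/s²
v = 49 km/s = 49000 m/s
GM = 1.77 × 10^21 m³/s²
v² = 2.401 × 10^9 m²/s²
r = GM/v² = (1.77 × 10^21) / (2.401 × 10^9) = 7.37193 × 10^11 m ≈ 7.372 × 10^11 m

Final answer: 7.372 × 10^11 m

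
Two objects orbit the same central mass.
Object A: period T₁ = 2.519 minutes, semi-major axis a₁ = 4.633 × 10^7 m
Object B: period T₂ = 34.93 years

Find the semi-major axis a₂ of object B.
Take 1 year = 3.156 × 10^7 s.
T₁ = 2.519 minutes = 151.14 s
T₂ = 34.93 years = 1.10239 × 10^9 s
a₁ = 4.633 × 10^7 m
Kepler's third law: (T₂/T₁)² = (a₂/a₁)³  ⇒  a₂ = a₁ (T₂/T₁)^(2/3)
T₂/T₁ = 7.29384 × 10^6
(T₂/T₁)^(2/3) = 37610.1
a₂ = 4.633 × 10^7 m × 37610.1 = 1.74247 × 10^12 m ≈ 1.742 × 10^12 m

Final answer: a₂ = 1.742 × 10^12 m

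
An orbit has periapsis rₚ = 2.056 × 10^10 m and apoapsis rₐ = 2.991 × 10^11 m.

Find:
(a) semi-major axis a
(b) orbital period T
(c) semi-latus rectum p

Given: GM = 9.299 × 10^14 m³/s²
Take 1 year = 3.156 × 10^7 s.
rₚ = 2.056 × 10^10 m
rₐ = 2.991 × 10^11 m
GM = 9.299 × 10^14 m³/s²
a = (rₚ + rₐ)/2 = 1.5983 × 10^11 m
e = (rₐ − rₚ)/(rₐ + rₚ) = (2.7854 × 10^11) / (3.1966 × 10^11) = 0.871363
(a) a = 1.5983 × 10^11 m ≈ 1.598 × 10^11 m
(b) a³ = 4.08296 × 10^33 m³;  T = 2π √(a³/GM) = 2π × 2.09541 × 10^9 s = 1.31659 × 10^10 s ≈ 417.2 years
(c) 1 − e² = 0.240726;  p = a(1 − e²) = 1.5983 × 10^11 × 0.240726 = 3.84752 × 10^10 m ≈ 3.848 × 10^10 m

Final answer:
(a) semi-major axis a = 1.598 × 10^11 m
(b) orbital period T = 417.2 years
(c) semi-latus rectum p = 3.848 × 10^10 m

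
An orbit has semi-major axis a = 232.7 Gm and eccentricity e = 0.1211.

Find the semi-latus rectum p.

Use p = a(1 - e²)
a = 232.7 Gm = 2.327 × 10^11 m
e = 0.1211,  e² = 0.0146652,  1 − e² = 0.985335
p = a(1 − e²) = 2.327 × 10^11 m × 0.985335 = 2.29287 × 10^11 m ≈ 229.3 Gm

Final answer: p = 229.3 Gm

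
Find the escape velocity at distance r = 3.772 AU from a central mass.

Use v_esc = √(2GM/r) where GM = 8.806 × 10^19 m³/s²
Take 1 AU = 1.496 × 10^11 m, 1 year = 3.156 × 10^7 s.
r = 3.772 AU = 5.64291 × 10^11 m
GM = 8.806 × 10^19 m³/s²
2GM/r = 2 × (8.806 × 10^19) / (5.64291 × 10^11) = 3.12108 × 10^8 m²/s²
v_esc = √(2GM/r) = 17666.6 m/s ≈ 3.727 AU/year

Final answer: 3.727 AU/year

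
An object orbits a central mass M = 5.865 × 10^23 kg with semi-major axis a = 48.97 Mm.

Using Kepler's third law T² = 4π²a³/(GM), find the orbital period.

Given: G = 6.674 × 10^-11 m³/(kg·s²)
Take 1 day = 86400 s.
M = 5.865 × 10^23 kg
GM = G × M = 6.674 × 10^-11 × 5.865 × 10^23 = 3.9143 × 10^13 m³/s²
a = 48.97 Mm = 4.897 × 10^7 m
a³ = 1.17433 × 10^23 m³
T = 2π √(a³/GM) = 2π √((1.17433 × 10^23) / (3.9143 × 10^13)) = 2π × 54773.2 s
T = 344150 s ≈ 3.983 days

Final answer: 3.983 days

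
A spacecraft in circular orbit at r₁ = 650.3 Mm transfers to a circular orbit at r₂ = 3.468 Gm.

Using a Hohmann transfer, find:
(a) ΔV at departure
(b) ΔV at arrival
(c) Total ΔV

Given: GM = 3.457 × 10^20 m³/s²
r₁ = 650.3 Mm = 6.503 × 10^8 m
r₂ = 3.468 Gm = 3.468 × 10^9 m
GM = 3.457 × 10^20 m³/s²
Transfer ellipse: a_t = (r₁ + r₂)/2 = 2.05915 × 10^9 m
Circular speed at r₁: v₁ = √(GM/r₁) = 729110 m/s
Transfer speed at r₁ (periapsis): v₁ₜ = √(GM(2/r₁ − 1/a_t)) = 946212 m/s
(a) ΔV₁ = v₁ₜ − v₁ = 217102 m/s ≈ 217.1 km/s
Circular speed at r₂: v₂ = √(GM/r₂) = 315726 m/s
Transfer speed at r₂ (apoapsis): v₂ₜ = √(GM(2/r₂ − 1/a_t)) = 177428 m/s
(b) ΔV₂ = v₂ − v₂ₜ = 138297 m/s ≈ 138.3 km/s
(c) ΔV_total = ΔV₁ + ΔV₂ = 355400 m/s ≈ 355.4 km/s

Final answer:
(a) ΔV₁ = 217.1 km/s
(b) ΔV₂ = 138.3 km/s
(c) ΔV_total = 355.4 km/s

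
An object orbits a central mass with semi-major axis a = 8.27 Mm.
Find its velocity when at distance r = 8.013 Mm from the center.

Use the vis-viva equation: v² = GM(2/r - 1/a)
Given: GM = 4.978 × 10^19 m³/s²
a = 8.27 Mm = 8.27 × 10^6 m
r = 8.013 Mm = 8.013 × 10^6 m
GM = 4.978 × 10^19 m³/s²
2/r − 1/a = 2.49594 × 10^-7 − 1.20919 × 10^-7 = 1.28675 × 10^-7 m⁻¹
v² = GM (2/r − 1/a) = 6.40546 × 10^12 m²/s²
v = 2.5309 × 10^6 m/s ≈ 2531 km/s

Final answer: 2531 km/s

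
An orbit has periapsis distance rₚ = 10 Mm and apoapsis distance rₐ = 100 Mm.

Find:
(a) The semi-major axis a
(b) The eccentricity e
rₚ = 10 Mm = 1 × 10^7 m
rₐ = 100 Mm = 1 × 10^8 m
(a) a = (rₚ + rₐ)/2 = 5.5 × 10^7 m ≈ 55 Mm
(b) e = (rₐ − rₚ)/(rₐ + rₚ) = (9 × 10^7) / (1.1 × 10^8) = 0.818182

Final answer:
(a) a = 55 Mm
(b) e = 0.8182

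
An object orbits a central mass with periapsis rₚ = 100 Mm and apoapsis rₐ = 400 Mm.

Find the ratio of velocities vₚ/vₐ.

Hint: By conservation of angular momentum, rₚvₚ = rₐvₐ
rₚ = 100 Mm = 1 × 10^8 m
rₐ = 400 Mm = 4 × 10^8 m
rₚvₚ = rₐvₐ  ⇒  vₚ/vₐ = rₐ/rₚ
vₚ/vₐ = (4 × 10^8) / (1 × 10^8) = 4

Final answer: vₚ/vₐ = 4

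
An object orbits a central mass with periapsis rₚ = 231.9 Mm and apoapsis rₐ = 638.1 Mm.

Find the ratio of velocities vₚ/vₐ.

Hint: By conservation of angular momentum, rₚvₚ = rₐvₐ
rₚ = 231.9 Mm = 2.319 × 10^8 m
rₐ = 638.1 Mm = 6.381 × 10^8 m
rₚvₚ = rₐvₐ  ⇒  vₚ/vₐ = rₐ/rₚ
vₚ/vₐ = (6.381 × 10^8) / (2.319 × 10^8) = 2.75162

Final answer: vₚ/vₐ = 2.752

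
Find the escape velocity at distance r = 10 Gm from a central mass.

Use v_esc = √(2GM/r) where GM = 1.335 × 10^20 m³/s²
r = 10 Gm = 1 × 10^10 m
GM = 1.335 × 10^20 m³/s²
2GM/r = 2 × (1.335 × 10^20) / (1 × 10^10) = 2.67 × 10^10 m²/s²
v_esc = √(2GM/r) = 163401 m/s ≈ 163.4 km/s

Final answer: 163.4 km/s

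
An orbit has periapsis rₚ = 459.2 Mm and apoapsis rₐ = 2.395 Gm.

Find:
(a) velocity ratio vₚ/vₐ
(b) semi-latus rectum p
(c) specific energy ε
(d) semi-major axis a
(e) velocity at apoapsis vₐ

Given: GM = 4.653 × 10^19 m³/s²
rₚ = 459.2 Mm = 4.592 × 10^8 m
rₐ = 2.395 Gm = 2.395 × 10^9 m
GM = 4.653 × 10^19 m³/s²
a = (rₚ + rₐ)/2 = 1.4271 × 10^9 m
e = (rₐ − rₚ)/(rₐ + rₚ) = (1.9358 × 10^9) / (2.8542 × 10^9) = 0.678229
(a) vₚ/vₐ = rₐ/rₚ (angular momentum) = (2.395 × 10^9) / (4.592 × 10^8) = 5.21559 ≈ 5.216
(b) 1 − e² = 0.540006;  p = a(1 − e²) = 1.4271 × 10^9 × 0.540006 = 7.70643 × 10^8 m ≈ 770.6 Mm
(c) 2a = 2.8542 × 10^9 m;  ε = −GM/(2a) = -1.63023 × 10^10 J/kg ≈ -16.3 GJ/kg
(d) a = 1.4271 × 10^9 m ≈ 1.427 Gm
(e) vₐ² = GM (2/rₐ − 1/a) = 4.653 × 10^19 × (8.35073 × 10^-10 − 7.00722 × 10^-10) = 6.25137 × 10^9 m²/s²;  vₐ = 79065.6 m/s ≈ 79.07 km/s

Final answer:
(a) velocity ratio vₚ/vₐ = 5.216
(b) semi-latus rectum p = 770.6 Mm
(c) specific energy ε = -16.3 GJ/kg
(d) semi-major axis a = 1.427 Gm
(e) velocity at apoapsis vₐ = 79.07 km/s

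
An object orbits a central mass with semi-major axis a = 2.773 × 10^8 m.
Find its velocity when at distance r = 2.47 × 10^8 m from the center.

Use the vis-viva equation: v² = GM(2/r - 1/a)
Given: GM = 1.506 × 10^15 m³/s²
a = 2.773 × 10^8 m
r = 2.47 × 10^8 m
GM = 1.506 × 10^15 m³/s²
2/r − 1/a = 8.09717 × 10^-9 − 3.6062 × 10^-9 = 4.49096 × 10^-9 m⁻¹
v² = GM (2/r − 1/a) = 6.76339 × 10^6 m²/s²
v = 2600.65 m/s ≈ 2.601 km/s

Final answer: 2.601 km/s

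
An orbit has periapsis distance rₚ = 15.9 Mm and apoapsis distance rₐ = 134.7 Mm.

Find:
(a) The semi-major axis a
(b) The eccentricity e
rₚ = 15.9 Mm = 1.59 × 10^7 m
rₐ = 134.7 Mm = 1.347 × 10^8 m
(a) a = (rₚ + rₐ)/2 = 7.53 × 10^7 m ≈ 75.3 Mm
(b) e = (rₐ − rₚ)/(rₐ + rₚ) = (1.188 × 10^8) / (1.506 × 10^8) = 0.788845

Final answer:
(a) a = 75.3 Mm
(b) e = 0.7888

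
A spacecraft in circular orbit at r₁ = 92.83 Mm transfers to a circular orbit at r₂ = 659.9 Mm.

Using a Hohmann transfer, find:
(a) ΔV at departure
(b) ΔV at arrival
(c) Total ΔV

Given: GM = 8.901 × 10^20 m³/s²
r₁ = 92.83 Mm = 9.283 × 10^7 m
r₂ = 659.9 Mm = 6.599 × 10^8 m
GM = 8.901 × 10^20 m³/s²
Transfer ellipse: a_t = (r₁ + r₂)/2 = 3.76365 × 10^8 m
Circular speed at r₁: v₁ = √(GM/r₁) = 3.09653 × 10^6 m/s
Transfer speed at r₁ (periapsis): v₁ₜ = √(GM(2/r₁ − 1/a_t)) = 4.10024 × 10^6 m/s
(a) ΔV₁ = v₁ₜ − v₁ = 1.00371 × 10^6 m/s ≈ 1004 km/s
Circular speed at r₂: v₂ = √(GM/r₂) = 1.1614 × 10^6 m/s
Transfer speed at r₂ (apoapsis): v₂ₜ = √(GM(2/r₂ − 1/a_t)) = 576793 m/s
(b) ΔV₂ = v₂ − v₂ₜ = 584603 m/s ≈ 584.6 km/s
(c) ΔV_total = ΔV₁ + ΔV₂ = 1.58832 × 10^6 m/s ≈ 1588 km/s

Final answer:
(a) ΔV₁ = 1004 km/s
(b) ΔV₂ = 584.6 km/s
(c) ΔV_total = 1588 km/s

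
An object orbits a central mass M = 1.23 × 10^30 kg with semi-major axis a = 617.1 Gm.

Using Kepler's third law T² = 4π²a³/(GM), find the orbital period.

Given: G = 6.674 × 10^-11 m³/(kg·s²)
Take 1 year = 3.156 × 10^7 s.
M = 1.23 × 10^30 kg
GM = G × M = 6.674 × 10^-11 × 1.23 × 10^30 = 8.20902 × 10^19 m³/s²
a = 617.1 Gm = 6.171 × 10^11 m
a³ = 2.34999 × 10^35 m³
T = 2π √(a³/GM) = 2π √((2.34999 × 10^35) / (8.20902 × 10^19)) = 2π × 5.35042 × 10^7 s
T = 3.36177 × 10^8 s ≈ 10.65 years

Final answer: 10.65 years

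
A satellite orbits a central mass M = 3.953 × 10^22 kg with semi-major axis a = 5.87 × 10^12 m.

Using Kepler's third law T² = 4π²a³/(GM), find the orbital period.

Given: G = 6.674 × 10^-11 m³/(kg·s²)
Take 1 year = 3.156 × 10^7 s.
M = 3.953 × 10^22 kg
GM = G × M = 6.674 × 10^-11 × 3.953 × 10^22 = 2.63823 × 10^12 m³/s²
a = 5.87 × 10^12 m
a³ = 2.02262 × 10^38 m³
T = 2π √(a³/GM) = 2π √((2.02262 × 10^38) / (2.63823 × 10^12)) = 2π × 8.7559 × 10^12 s
T = 5.50149 × 10^13 s ≈ 1.743 × 10^6 years

Final answer: 1.743 × 10^6 years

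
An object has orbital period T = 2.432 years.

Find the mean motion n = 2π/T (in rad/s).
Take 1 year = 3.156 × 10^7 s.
T = 2.432 years = 7.67539 × 10^7 s
n = 2π / (7.67539 × 10^7 s) = 8.18614 × 10^-8 rad/s ≈ 8.186 × 10^-8 rad/s

Final answer: n = 8.186 × 10^-8 rad/s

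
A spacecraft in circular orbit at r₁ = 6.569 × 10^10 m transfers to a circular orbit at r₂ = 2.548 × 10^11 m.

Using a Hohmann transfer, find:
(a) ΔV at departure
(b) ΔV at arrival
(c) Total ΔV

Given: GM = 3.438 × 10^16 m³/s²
r₁ = 6.569 × 10^10 m
r₂ = 2.548 × 10^11 m
GM = 3.438 × 10^16 m³/s²
Transfer ellipse: a_t = (r₁ + r₂)/2 = 1.60245 × 10^11 m
Circular speed at r₁: v₁ = √(GM/r₁) = 723.441 m/s
Transfer speed at r₁ (periapsis): v₁ₜ = √(GM(2/r₁ − 1/a_t)) = 912.243 m/s
(a) ΔV₁ = v₁ₜ − v₁ = 188.802 m/s ≈ 188.8 m/s
Circular speed at r₂: v₂ = √(GM/r₂) = 367.327 m/s
Transfer speed at r₂ (apoapsis): v₂ₜ = √(GM(2/r₂ − 1/a_t)) = 235.186 m/s
(b) ΔV₂ = v₂ − v₂ₜ = 132.142 m/s ≈ 132.1 m/s
(c) ΔV_total = ΔV₁ + ΔV₂ = 320.944 m/s ≈ 320.9 m/s

Final answer:
(a) ΔV₁ = 188.8 m/s
(b) ΔV₂ = 132.1 m/s
(c) ΔV_total = 320.9 m/s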